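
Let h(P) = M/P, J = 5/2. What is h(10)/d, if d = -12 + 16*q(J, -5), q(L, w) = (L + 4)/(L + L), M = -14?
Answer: -7/44 ≈ -0.15909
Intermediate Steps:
J = 5/2 (J = 5*(½) = 5/2 ≈ 2.5000)
q(L, w) = (4 + L)/(2*L) (q(L, w) = (4 + L)/((2*L)) = (4 + L)*(1/(2*L)) = (4 + L)/(2*L))
h(P) = -14/P
d = 44/5 (d = -12 + 16*((4 + 5/2)/(2*(5/2))) = -12 + 16*((½)*(⅖)*(13/2)) = -12 + 16*(13/10) = -12 + 104/5 = 44/5 ≈ 8.8000)
h(10)/d = (-14/10)/(44/5) = -14*⅒*(5/44) = -7/5*5/44 = -7/44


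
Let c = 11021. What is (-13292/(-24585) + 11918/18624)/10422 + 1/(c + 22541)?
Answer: 6561859483/45863568463680 ≈ 0.00014307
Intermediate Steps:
(-13292/(-24585) + 11918/18624)/10422 + 1/(c + 22541) = (-13292/(-24585) + 11918/18624)/10422 + 1/(11021 + 22541) = (-13292*(-1/24585) + 11918*(1/18624))*(1/10422) + 1/33562 = (13292/24585 + 5959/9312)*(1/10422) + 1/33562 = (30030791/25437280)*(1/10422) + 1/33562 = 30030791/265107332160 + 1/33562 = 6561859483/45863568463680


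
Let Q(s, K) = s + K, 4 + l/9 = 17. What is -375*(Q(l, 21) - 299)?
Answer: 60375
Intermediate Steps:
l = 117 (l = -36 + 9*17 = -36 + 153 = 117)
Q(s, K) = K + s
-375*(Q(l, 21) - 299) = -375*((21 + 117) - 299) = -375*(138 - 299) = -375*(-161) = 60375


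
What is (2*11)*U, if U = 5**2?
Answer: 550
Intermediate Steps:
U = 25
(2*11)*U = (2*11)*25 = 22*25 = 550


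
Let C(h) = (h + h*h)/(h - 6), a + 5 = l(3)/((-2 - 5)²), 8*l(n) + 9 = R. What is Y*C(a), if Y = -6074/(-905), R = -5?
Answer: -16129507/1305010 ≈ -12.360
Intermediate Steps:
l(n) = -7/4 (l(n) = -9/8 + (⅛)*(-5) = -9/8 - 5/8 = -7/4)
Y = 6074/905 (Y = -6074*(-1/905) = 6074/905 ≈ 6.7116)
a = -141/28 (a = -5 - 7/(4*(-2 - 5)²) = -5 - 7/(4*((-7)²)) = -5 - 7/4/49 = -5 - 7/4*1/49 = -5 - 1/28 = -141/28 ≈ -5.0357)
C(h) = (h + h²)/(-6 + h)
Y*C(a) = 6074*(-141*(1 - 141/28)/(28*(-6 - 141/28)))/905 = 6074*(-141/28*(-113/28)/(-309/28))/905 = 6074*(-141/28*(-28/309)*(-113/28))/905 = (6074/905)*(-5311/2884) = -16129507/1305010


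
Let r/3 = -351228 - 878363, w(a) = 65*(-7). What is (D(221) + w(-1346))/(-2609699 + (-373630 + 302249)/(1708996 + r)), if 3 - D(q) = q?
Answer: 1332389921/5166621985742 ≈ 0.00025788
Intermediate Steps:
D(q) = 3 - q
w(a) = -455
r = -3688773 (r = 3*(-351228 - 878363) = 3*(-1229591) = -3688773)
(D(221) + w(-1346))/(-2609699 + (-373630 + 302249)/(1708996 + r)) = ((3 - 1*221) - 455)/(-2609699 + (-373630 + 302249)/(1708996 - 3688773)) = ((3 - 221) - 455)/(-2609699 - 71381/(-1979777)) = (-218 - 455)/(-2609699 - 71381*(-1/1979777)) = -673/(-2609699 + 71381/1979777) = -673/(-5166621985742/1979777) = -673*(-1979777/5166621985742) = 1332389921/5166621985742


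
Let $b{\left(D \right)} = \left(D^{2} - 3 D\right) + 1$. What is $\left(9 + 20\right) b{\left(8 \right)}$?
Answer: $1189$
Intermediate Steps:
$b{\left(D \right)} = 1 + D^{2} - 3 D$
$\left(9 + 20\right) b{\left(8 \right)} = \left(9 + 20\right) \left(1 + 8^{2} - 24\right) = 29 \left(1 + 64 - 24\right) = 29 \cdot 41 = 1189$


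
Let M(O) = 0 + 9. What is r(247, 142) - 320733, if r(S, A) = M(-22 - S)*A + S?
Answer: -319208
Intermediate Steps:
M(O) = 9
r(S, A) = S + 9*A (r(S, A) = 9*A + S = S + 9*A)
r(247, 142) - 320733 = (247 + 9*142) - 320733 = (247 + 1278) - 320733 = 1525 - 320733 = -319208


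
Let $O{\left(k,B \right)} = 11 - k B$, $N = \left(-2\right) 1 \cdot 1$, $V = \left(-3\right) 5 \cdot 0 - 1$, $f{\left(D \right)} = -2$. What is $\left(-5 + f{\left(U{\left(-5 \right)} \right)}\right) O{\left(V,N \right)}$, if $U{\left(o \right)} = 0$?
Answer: $-63$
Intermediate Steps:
$V = -1$ ($V = \left(-15\right) 0 - 1 = 0 - 1 = -1$)
$N = -2$ ($N = \left(-2\right) 1 = -2$)
$O{\left(k,B \right)} = 11 - B k$
$\left(-5 + f{\left(U{\left(-5 \right)} \right)}\right) O{\left(V,N \right)} = \left(-5 - 2\right) \left(11 - \left(-2\right) \left(-1\right)\right) = - 7 \left(11 - 2\right) = \left(-7\right) 9 = -63$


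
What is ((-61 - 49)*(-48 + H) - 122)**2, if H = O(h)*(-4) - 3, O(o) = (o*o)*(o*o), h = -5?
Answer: 78673518144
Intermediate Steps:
O(o) = o**4 (O(o) = o**2*o**2 = o**4)
H = -2503 (H = (-5)**4*(-4) - 3 = 625*(-4) - 3 = -2500 - 3 = -2503)
((-61 - 49)*(-48 + H) - 122)**2 = ((-61 - 49)*(-48 - 2503) - 122)**2 = (-110*(-2551) - 122)**2 = (280610 - 122)**2 = 280488**2 = 78673518144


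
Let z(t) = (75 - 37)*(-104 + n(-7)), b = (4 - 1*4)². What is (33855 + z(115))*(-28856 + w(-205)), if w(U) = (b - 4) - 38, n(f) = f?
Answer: -856450026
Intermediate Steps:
b = 0 (b = (4 - 4)² = 0² = 0)
z(t) = -4218 (z(t) = (75 - 37)*(-104 - 7) = 38*(-111) = -4218)
w(U) = -42 (w(U) = (0 - 4) - 38 = -4 - 38 = -42)
(33855 + z(115))*(-28856 + w(-205)) = (33855 - 4218)*(-28856 - 42) = 29637*(-28898) = -856450026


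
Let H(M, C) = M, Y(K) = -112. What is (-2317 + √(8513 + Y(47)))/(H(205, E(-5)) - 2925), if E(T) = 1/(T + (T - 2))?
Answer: 2317/2720 - √8401/2720 ≈ 0.81814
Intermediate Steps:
E(T) = 1/(-2 + 2*T) (E(T) = 1/(T + (-2 + T)) = 1/(-2 + 2*T))
(-2317 + √(8513 + Y(47)))/(H(205, E(-5)) - 2925) = (-2317 + √(8513 - 112))/(205 - 2925) = (-2317 + √8401)/(-2720) = (-2317 + √8401)*(-1/2720) = 2317/2720 - √8401/2720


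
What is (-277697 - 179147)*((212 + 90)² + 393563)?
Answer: -221462895348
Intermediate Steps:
(-277697 - 179147)*((212 + 90)² + 393563) = -456844*(302² + 393563) = -456844*(91204 + 393563) = -456844*484767 = -221462895348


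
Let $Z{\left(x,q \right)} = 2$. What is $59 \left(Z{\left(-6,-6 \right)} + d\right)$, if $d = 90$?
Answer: $5428$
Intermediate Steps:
$59 \left(Z{\left(-6,-6 \right)} + d\right) = 59 \left(2 + 90\right) = 59 \cdot 92 = 5428$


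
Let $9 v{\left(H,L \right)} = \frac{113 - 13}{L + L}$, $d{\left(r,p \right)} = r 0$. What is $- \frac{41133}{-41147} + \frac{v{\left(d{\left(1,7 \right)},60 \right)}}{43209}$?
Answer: $\frac{95975258773}{96007719042} \approx 0.99966$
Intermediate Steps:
$d{\left(r,p \right)} = 0$
$v{\left(H,L \right)} = \frac{50}{9 L}$ ($v{\left(H,L \right)} = \frac{\left(113 - 13\right) \frac{1}{L + L}}{9} = \frac{100 \frac{1}{2 L}}{9} = \frac{50 \frac{1}{L}}{9} = \frac{50}{9 L}$)
$- \frac{41133}{-41147} + \frac{v{\left(d{\left(1,7 \right)},60 \right)}}{43209} = - \frac{41133}{-41147} + \frac{\frac{50}{9} \cdot \frac{1}{60}}{43209} = \left(-41133\right) \left(- \frac{1}{41147}\right) + \frac{50}{9} \cdot \frac{1}{60} \cdot \frac{1}{43209} = \frac{41133}{41147} + \frac{5}{54} \cdot \frac{1}{43209} = \frac{41133}{41147} + \frac{5}{2333286} = \frac{95975258773}{96007719042}$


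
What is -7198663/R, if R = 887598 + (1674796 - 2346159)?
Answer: -7198663/216235 ≈ -33.291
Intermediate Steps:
R = 216235 (R = 887598 - 671363 = 216235)
-7198663/R = -7198663/216235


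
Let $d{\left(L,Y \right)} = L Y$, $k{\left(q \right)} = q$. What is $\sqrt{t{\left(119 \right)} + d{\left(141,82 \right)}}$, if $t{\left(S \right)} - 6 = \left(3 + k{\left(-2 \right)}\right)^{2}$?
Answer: $\sqrt{11569} \approx 107.56$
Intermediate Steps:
$t{\left(S \right)} = 7$ ($t{\left(S \right)} = 6 + \left(3 - 2\right)^{2} = 6 + 1^{2} = 6 + 1 = 7$)
$\sqrt{t{\left(119 \right)} + d{\left(141,82 \right)}} = \sqrt{7 + 141 \cdot 82} = \sqrt{7 + 11562} = \sqrt{11569}$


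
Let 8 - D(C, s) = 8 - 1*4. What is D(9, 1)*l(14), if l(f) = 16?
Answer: 64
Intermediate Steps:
D(C, s) = 4 (D(C, s) = 8 - (8 - 1*4) = 8 - (8 - 4) = 8 - 1*4 = 8 - 4 = 4)
D(9, 1)*l(14) = 4*16 = 64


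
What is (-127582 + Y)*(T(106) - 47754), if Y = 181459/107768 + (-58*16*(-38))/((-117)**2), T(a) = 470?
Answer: 2224798427356090481/368809038 ≈ 6.0324e+9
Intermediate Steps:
Y = 6284323003/1475236152 (Y = 181459*(1/107768) - 928*(-38)/13689 = 181459/107768 + 35264*(1/13689) = 181459/107768 + 35264/13689 = 6284323003/1475236152 ≈ 4.2599)
(-127582 + Y)*(T(106) - 47754) = (-127582 + 6284323003/1475236152)*(470 - 47754) = -188207294421461/1475236152*(-47284) = 2224798427356090481/368809038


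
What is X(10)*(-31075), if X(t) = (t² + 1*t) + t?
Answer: -3729000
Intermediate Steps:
X(t) = t² + 2*t (X(t) = (t² + t) + t = (t + t²) + t = t² + 2*t)
X(10)*(-31075) = (10*(2 + 10))*(-31075) = (10*12)*(-31075) = 120*(-31075) = -3729000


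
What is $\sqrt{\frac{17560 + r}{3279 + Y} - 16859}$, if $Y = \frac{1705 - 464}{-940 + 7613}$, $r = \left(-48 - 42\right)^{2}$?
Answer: $\frac{3 i \sqrt{56032763062282594}}{5470502} \approx 129.81 i$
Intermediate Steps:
$r = 8100$ ($r = \left(-90\right)^{2} = 8100$)
$Y = \frac{1241}{6673} \approx 0.18597$
$\sqrt{\frac{17560 + r}{3279 + Y} - 16859} = \sqrt{\frac{17560 + 8100}{3279 + \frac{1241}{6673}} - 16859} = \sqrt{\frac{25660}{\frac{21882008}{6673}} - 16859} = \sqrt{25660 \cdot \frac{6673}{21882008} - 16859} = \sqrt{\frac{42807295}{5470502} - 16859} = \sqrt{- \frac{92184385923}{5470502}} = \frac{3 i \sqrt{56032763062282594}}{5470502}$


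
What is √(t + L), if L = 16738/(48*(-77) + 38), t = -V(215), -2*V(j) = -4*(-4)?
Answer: √11455027/1829 ≈ 1.8505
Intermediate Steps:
V(j) = -8 (V(j) = -(-2)*(-4) = -½*16 = -8)
t = 8 (t = -1*(-8) = 8)
L = -8369/1829 (L = 16738/(-3696 + 38) = 16738/(-3658) = 16738*(-1/3658) = -8369/1829 ≈ -4.5757)
√(t + L) = √(8 - 8369/1829) = √(6263/1829) = √11455027/1829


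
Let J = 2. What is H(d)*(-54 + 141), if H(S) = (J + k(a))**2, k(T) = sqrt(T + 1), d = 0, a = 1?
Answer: 522 + 348*sqrt(2) ≈ 1014.1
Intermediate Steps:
k(T) = sqrt(1 + T)
H(S) = (2 + sqrt(2))**2 (H(S) = (2 + sqrt(1 + 1))**2 = (2 + sqrt(2))**2)
H(d)*(-54 + 141) = (2 + sqrt(2))**2*(-54 + 141) = (2 + sqrt(2))**2*87 = 87*(2 + sqrt(2))**2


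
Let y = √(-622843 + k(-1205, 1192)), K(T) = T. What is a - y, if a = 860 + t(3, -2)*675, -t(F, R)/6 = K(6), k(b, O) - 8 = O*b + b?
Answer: -23440 - 20*I*√5151 ≈ -23440.0 - 1435.4*I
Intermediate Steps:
k(b, O) = 8 + b + O*b (k(b, O) = 8 + (O*b + b) = 8 + (b + O*b) = 8 + b + O*b)
y = 20*I*√5151 (y = √(-622843 + (8 - 1205 + 1192*(-1205))) = √(-622843 + (8 - 1205 - 1436360)) = √(-622843 - 1437557) = √(-2060400) = 20*I*√5151 ≈ 1435.4*I)
t(F, R) = -36 (t(F, R) = -6*6 = -36)
a = -23440 (a = 860 - 36*675 = 860 - 24300 = -23440)
a - y = -23440 - 20*I*√5151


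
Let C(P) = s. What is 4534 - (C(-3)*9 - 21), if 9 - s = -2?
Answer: 4456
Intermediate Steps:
s = 11 (s = 9 - 1*(-2) = 9 + 2 = 11)
C(P) = 11
4534 - (C(-3)*9 - 21) = 4534 - (11*9 - 21) = 4534 - (99 - 21) = 4534 - 1*78 = 4534 - 78 = 4456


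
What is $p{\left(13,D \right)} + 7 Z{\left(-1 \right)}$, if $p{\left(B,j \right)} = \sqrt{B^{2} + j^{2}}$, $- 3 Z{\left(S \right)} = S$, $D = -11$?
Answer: $\frac{7}{3} + \sqrt{290} \approx 19.363$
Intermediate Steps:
$Z{\left(S \right)} = - \frac{S}{3}$
$p{\left(13,D \right)} + 7 Z{\left(-1 \right)} = \sqrt{13^{2} + \left(-11\right)^{2}} + 7 \left(\left(- \frac{1}{3}\right) \left(-1\right)\right) = \sqrt{169 + 121} + 7 \cdot \frac{1}{3} = \sqrt{290} + \frac{7}{3} = \frac{7}{3} + \sqrt{290}$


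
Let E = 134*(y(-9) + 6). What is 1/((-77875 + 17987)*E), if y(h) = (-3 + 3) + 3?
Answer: -1/72224928 ≈ -1.3846e-8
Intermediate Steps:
y(h) = 3 (y(h) = 0 + 3 = 3)
E = 1206 (E = 134*(3 + 6) = 134*9 = 1206)
1/((-77875 + 17987)*E) = 1/((-77875 + 17987)*1206) = (1/1206)/(-59888) = -1/59888*1/1206 = -1/72224928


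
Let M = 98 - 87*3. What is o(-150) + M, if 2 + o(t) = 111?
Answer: -54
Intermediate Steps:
M = -163 (M = 98 - 261 = -163)
o(t) = 109 (o(t) = -2 + 111 = 109)
o(-150) + M = 109 - 163 = -54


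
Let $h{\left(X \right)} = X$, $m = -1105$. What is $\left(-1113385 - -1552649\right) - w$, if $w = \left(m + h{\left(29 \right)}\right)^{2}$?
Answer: $-718512$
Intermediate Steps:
$w = 1157776$ ($w = \left(-1105 + 29\right)^{2} = \left(-1076\right)^{2} = 1157776$)
$\left(-1113385 - -1552649\right) - w = \left(-1113385 - -1552649\right) - 1157776 = \left(-1113385 + 1552649\right) - 1157776 = 439264 - 1157776 = -718512$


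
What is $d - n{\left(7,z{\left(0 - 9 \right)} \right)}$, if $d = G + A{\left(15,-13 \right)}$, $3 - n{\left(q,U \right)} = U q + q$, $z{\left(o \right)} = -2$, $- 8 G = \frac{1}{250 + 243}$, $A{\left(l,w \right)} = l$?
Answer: $\frac{19719}{3944} \approx 4.9997$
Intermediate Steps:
$G = - \frac{1}{3944}$ ($G = - \frac{1}{8 \left(250 + 243\right)} = - \frac{1}{8 \cdot 493} = \left(- \frac{1}{8}\right) \frac{1}{493} = - \frac{1}{3944} \approx -0.00025355$)
$n{\left(q,U \right)} = 3 - q - U q$ ($n{\left(q,U \right)} = 3 - \left(U q + q\right) = 3 - \left(q + U q\right) = 3 - q - U q$)
$d = \frac{59159}{3944}$ ($d = - \frac{1}{3944} + 15 = \frac{59159}{3944} \approx 15.0$)
$d - n{\left(7,z{\left(0 - 9 \right)} \right)} = \frac{59159}{3944} - \left(3 - 7 - \left(-2\right) 7\right) = \frac{59159}{3944} - \left(3 - 7 + 14\right) = \frac{59159}{3944} - 10 = \frac{19719}{3944}$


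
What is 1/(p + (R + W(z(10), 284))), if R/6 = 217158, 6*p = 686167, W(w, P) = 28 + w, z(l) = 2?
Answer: 6/8504035 ≈ 7.0555e-7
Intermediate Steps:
p = 686167/6 (p = (⅙)*686167 = 686167/6 ≈ 1.1436e+5)
R = 1302948 (R = 6*217158 = 1302948)
1/(p + (R + W(z(10), 284))) = 1/(686167/6 + (1302948 + (28 + 2))) = 1/(686167/6 + (1302948 + 30)) = 1/(686167/6 + 1302978) = 1/(8504035/6) = 6/8504035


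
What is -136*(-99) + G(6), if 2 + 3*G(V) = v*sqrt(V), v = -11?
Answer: 40390/3 - 11*sqrt(6)/3 ≈ 13454.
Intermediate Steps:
G(V) = -2/3 - 11*sqrt(V)/3 (G(V) = -2/3 + (-11*sqrt(V))/3 = -2/3 - 11*sqrt(V)/3)
-136*(-99) + G(6) = -136*(-99) + (-2/3 - 11*sqrt(6)/3) = 13464 + (-2/3 - 11*sqrt(6)/3) = 40390/3 - 11*sqrt(6)/3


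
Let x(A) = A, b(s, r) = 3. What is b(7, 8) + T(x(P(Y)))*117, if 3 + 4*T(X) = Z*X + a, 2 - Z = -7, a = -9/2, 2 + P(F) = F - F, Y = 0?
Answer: -5943/8 ≈ -742.88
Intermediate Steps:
P(F) = -2 (P(F) = -2 + (F - F) = -2 + 0 = -2)
a = -9/2 (a = -9*½ = -9/2 ≈ -4.5000)
Z = 9 (Z = 2 - 1*(-7) = 2 + 7 = 9)
T(X) = -15/8 + 9*X/4 (T(X) = -¾ + (9*X - 9/2)/4 = -¾ + (-9/2 + 9*X)/4 = -¾ + (-9/8 + 9*X/4) = -15/8 + 9*X/4)
b(7, 8) + T(x(P(Y)))*117 = 3 + (-15/8 + (9/4)*(-2))*117 = 3 + (-15/8 - 9/2)*117 = 3 - 51/8*117 = 3 - 5967/8 = -5943/8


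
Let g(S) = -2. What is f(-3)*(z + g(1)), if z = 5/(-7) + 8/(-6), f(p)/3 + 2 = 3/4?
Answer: 425/28 ≈ 15.179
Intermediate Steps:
f(p) = -15/4 (f(p) = -6 + 3*(3/4) = -6 + 9/4 = -15/4)
z = -43/21 (z = 5*(-1/7) + 8*(-1/6) = -5/7 - 4/3 = -43/21 ≈ -2.0476)
f(-3)*(z + g(1)) = -15*(-43/21 - 2)/4 = -15/4*(-85/21) = 425/28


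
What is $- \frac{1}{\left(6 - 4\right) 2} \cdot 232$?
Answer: $-58$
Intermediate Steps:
$- \frac{1}{\left(6 - 4\right) 2} \cdot 232 = - \frac{1}{2 \cdot 2} \cdot 232 = - \frac{1}{4} \cdot 232 = \left(-1\right) \frac{1}{4} \cdot 232 = \left(- \frac{1}{4}\right) 232 = -58$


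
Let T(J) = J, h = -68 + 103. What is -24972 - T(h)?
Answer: -25007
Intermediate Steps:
h = 35
-24972 - T(h) = -24972 - 1*35 = -24972 - 35 = -25007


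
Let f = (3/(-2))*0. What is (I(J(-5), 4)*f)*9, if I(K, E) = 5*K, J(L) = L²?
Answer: 0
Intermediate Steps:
f = 0 (f = -½*3*0 = -3/2*0 = 0)
(I(J(-5), 4)*f)*9 = ((5*(-5)²)*0)*9 = ((5*25)*0)*9 = (125*0)*9 = 0*9 = 0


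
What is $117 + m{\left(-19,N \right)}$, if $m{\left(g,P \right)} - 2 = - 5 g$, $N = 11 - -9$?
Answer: $214$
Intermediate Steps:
$N = 20$ ($N = 11 + 9 = 20$)
$m{\left(g,P \right)} = 2 - 5 g$
$117 + m{\left(-19,N \right)} = 117 + \left(2 - -95\right) = 117 + \left(2 + 95\right) = 117 + 97 = 214$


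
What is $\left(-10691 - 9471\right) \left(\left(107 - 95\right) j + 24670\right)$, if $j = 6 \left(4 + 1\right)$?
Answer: $-504654860$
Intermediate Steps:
$j = 30$ ($j = 6 \cdot 5 = 30$)
$\left(-10691 - 9471\right) \left(\left(107 - 95\right) j + 24670\right) = \left(-10691 - 9471\right) \left(\left(107 - 95\right) 30 + 24670\right) = - 20162 \left(12 \cdot 30 + 24670\right) = - 20162 \left(360 + 24670\right) = \left(-20162\right) 25030 = -504654860$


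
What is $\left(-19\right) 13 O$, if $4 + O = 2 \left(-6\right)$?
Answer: $3952$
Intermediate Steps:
$O = -16$ ($O = -4 + 2 \left(-6\right) = -4 - 12 = -16$)
$\left(-19\right) 13 O = \left(-19\right) 13 \left(-16\right) = \left(-247\right) \left(-16\right) = 3952$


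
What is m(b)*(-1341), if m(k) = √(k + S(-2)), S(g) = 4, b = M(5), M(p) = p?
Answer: -4023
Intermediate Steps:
b = 5
m(k) = √(4 + k) (m(k) = √(k + 4) = √(4 + k))
m(b)*(-1341) = √(4 + 5)*(-1341) = √9*(-1341) = 3*(-1341) = -4023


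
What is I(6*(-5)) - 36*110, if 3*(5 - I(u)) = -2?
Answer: -11863/3 ≈ -3954.3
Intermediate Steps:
I(u) = 17/3 (I(u) = 5 - ⅓*(-2) = 5 + ⅔ = 17/3)
I(6*(-5)) - 36*110 = 17/3 - 36*110 = 17/3 - 3960 = -11863/3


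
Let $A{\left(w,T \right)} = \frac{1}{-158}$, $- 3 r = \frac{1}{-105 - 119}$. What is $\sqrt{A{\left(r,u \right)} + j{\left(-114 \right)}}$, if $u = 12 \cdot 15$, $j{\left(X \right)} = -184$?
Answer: $\frac{i \sqrt{4593534}}{158} \approx 13.565 i$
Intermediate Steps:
$r = \frac{1}{672}$ ($r = - \frac{1}{3 \left(-105 - 119\right)} = - \frac{1}{3 \left(-224\right)} = \left(- \frac{1}{3}\right) \left(- \frac{1}{224}\right) = \frac{1}{672} \approx 0.0014881$)
$u = 180$
$A{\left(w,T \right)} = - \frac{1}{158}$
$\sqrt{A{\left(r,u \right)} + j{\left(-114 \right)}} = \sqrt{- \frac{1}{158} - 184} = \sqrt{- \frac{29073}{158}} = \frac{i \sqrt{4593534}}{158}$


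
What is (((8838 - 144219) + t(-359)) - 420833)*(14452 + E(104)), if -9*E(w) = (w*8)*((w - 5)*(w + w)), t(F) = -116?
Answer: 1050998608120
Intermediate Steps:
E(w) = -16*w²*(-5 + w)/9 (E(w) = -w*8*(w - 5)*(w + w)/9 = -8*w*(-5 + w)*(2*w)/9 = -8*w*2*w*(-5 + w)/9 = -16*w²*(-5 + w)/9)
(((8838 - 144219) + t(-359)) - 420833)*(14452 + E(104)) = (((8838 - 144219) - 116) - 420833)*(14452 + (16/9)*104²*(5 - 1*104)) = ((-135381 - 116) - 420833)*(14452 + (16/9)*10816*(5 - 104)) = (-135497 - 420833)*(14452 + (16/9)*10816*(-99)) = -556330*(14452 - 1903616) = -556330*(-1889164) = 1050998608120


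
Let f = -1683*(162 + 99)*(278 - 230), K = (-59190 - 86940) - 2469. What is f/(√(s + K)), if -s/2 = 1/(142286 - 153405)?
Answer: 1240272*I*√18371615470201/97192487 ≈ 54696.0*I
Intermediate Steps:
K = -148599 (K = -146130 - 2469 = -148599)
s = 2/11119 (s = -2/(142286 - 153405) = -2/(-11119) = -2*(-1/11119) = 2/11119 ≈ 0.00017987)
f = -21084624 (f = -439263*48 = -1683*12528 = -21084624)
f/(√(s + K)) = -21084624/√(2/11119 - 148599) = -21084624*(-I*√18371615470201/1652272279) = -(-1240272)*I*√18371615470201/97192487 = 1240272*I*√18371615470201/97192487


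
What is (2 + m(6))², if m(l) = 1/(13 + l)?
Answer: 1521/361 ≈ 4.2133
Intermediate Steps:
(2 + m(6))² = (2 + 1/(13 + 6))² = (2 + 1/19)² = (39/19)² = 1521/361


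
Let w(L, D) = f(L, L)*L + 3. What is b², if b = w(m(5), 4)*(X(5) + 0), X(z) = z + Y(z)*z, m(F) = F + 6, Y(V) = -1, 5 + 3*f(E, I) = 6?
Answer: 0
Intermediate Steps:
f(E, I) = ⅓ (f(E, I) = -5/3 + (⅓)*6 = -5/3 + 2 = ⅓)
m(F) = 6 + F
X(z) = 0 (X(z) = z - z = 0)
w(L, D) = 3 + L/3 (w(L, D) = L/3 + 3 = 3 + L/3)
b = 0 (b = (3 + (6 + 5)/3)*(0 + 0) = (3 + (⅓)*11)*0 = (3 + 11/3)*0 = (20/3)*0 = 0)
b² = 0² = 0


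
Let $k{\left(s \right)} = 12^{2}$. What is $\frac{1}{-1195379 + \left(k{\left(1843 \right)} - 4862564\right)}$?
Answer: $- \frac{1}{6057799} \approx -1.6508 \cdot 10^{-7}$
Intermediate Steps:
$k{\left(s \right)} = 144$
$\frac{1}{-1195379 + \left(k{\left(1843 \right)} - 4862564\right)} = \frac{1}{-1195379 + \left(144 - 4862564\right)} = \frac{1}{-1195379 - 4862420} = \frac{1}{-6057799} = - \frac{1}{6057799}$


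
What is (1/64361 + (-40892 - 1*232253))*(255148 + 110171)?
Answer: -6422266133984736/64361 ≈ -9.9785e+10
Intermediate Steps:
(1/64361 + (-40892 - 1*232253))*(255148 + 110171) = (1/64361 + (-40892 - 232253))*365319 = (1/64361 - 273145)*365319 = -17579885344/64361*365319 = -6422266133984736/64361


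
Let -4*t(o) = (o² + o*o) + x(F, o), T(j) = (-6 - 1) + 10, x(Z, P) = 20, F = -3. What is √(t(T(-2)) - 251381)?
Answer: I*√1005562/2 ≈ 501.39*I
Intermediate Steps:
T(j) = 3 (T(j) = -7 + 10 = 3)
t(o) = -5 - o²/2 (t(o) = -((o² + o*o) + 20)/4 = -((o² + o²) + 20)/4 = -(2*o² + 20)/4 = -(20 + 2*o²)/4 = -5 - o²/2)
√(t(T(-2)) - 251381) = √((-5 - ½*3²) - 251381) = √((-5 - ½*9) - 251381) = √((-5 - 9/2) - 251381) = √(-19/2 - 251381) = √(-502781/2) = I*√1005562/2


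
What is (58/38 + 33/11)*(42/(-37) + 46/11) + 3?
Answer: 129839/7733 ≈ 16.790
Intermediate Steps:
(58/38 + 33/11)*(42/(-37) + 46/11) + 3 = (58*(1/38) + 33*(1/11))*(42*(-1/37) + 46*(1/11)) + 3 = (29/19 + 3)*(-42/37 + 46/11) + 3 = (86/19)*(1240/407) + 3 = 106640/7733 + 3 = 129839/7733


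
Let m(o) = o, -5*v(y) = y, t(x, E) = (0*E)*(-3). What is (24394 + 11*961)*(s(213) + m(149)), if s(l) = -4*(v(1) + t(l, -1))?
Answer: 5237757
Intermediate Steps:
t(x, E) = 0 (t(x, E) = 0*(-3) = 0)
v(y) = -y/5
s(l) = ⅘ (s(l) = -4*(-⅕*1 + 0) = -4*(-⅕ + 0) = -4*(-⅕) = ⅘)
(24394 + 11*961)*(s(213) + m(149)) = (24394 + 11*961)*(⅘ + 149) = (24394 + 10571)*(749/5) = 34965*(749/5) = 5237757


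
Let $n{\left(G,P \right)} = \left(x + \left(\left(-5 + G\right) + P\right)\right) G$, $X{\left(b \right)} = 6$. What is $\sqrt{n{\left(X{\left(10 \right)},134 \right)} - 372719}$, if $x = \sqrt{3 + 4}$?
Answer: $\sqrt{-371909 + 6 \sqrt{7}} \approx 609.83 i$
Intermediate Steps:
$x = \sqrt{7} \approx 2.6458$
$n{\left(G,P \right)} = G \left(-5 + G + P + \sqrt{7}\right)$ ($n{\left(G,P \right)} = \left(\sqrt{7} + \left(\left(-5 + G\right) + P\right)\right) G = \left(\sqrt{7} + \left(-5 + G + P\right)\right) G = \left(-5 + G + P + \sqrt{7}\right) G = G \left(-5 + G + P + \sqrt{7}\right)$)
$\sqrt{n{\left(X{\left(10 \right)},134 \right)} - 372719} = \sqrt{6 \left(-5 + 6 + 134 + \sqrt{7}\right) - 372719} = \sqrt{6 \left(135 + \sqrt{7}\right) - 372719} = \sqrt{\left(810 + 6 \sqrt{7}\right) - 372719} = \sqrt{-371909 + 6 \sqrt{7}}$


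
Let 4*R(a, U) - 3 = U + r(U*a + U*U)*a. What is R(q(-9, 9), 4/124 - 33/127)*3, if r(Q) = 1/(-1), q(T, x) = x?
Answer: -36777/7874 ≈ -4.6707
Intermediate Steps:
r(Q) = -1 (r(Q) = 1*(-1) = -1)
R(a, U) = ¾ - a/4 + U/4 (R(a, U) = ¾ + (U - a)/4 = ¾ + (-a/4 + U/4) = ¾ - a/4 + U/4)
R(q(-9, 9), 4/124 - 33/127)*3 = (¾ - ¼*9 + (4/124 - 33/127)/4)*3 = (¾ - 9/4 + (4*(1/124) - 33*1/127)/4)*3 = (¾ - 9/4 + (1/31 - 33/127)/4)*3 = (¾ - 9/4 + (¼)*(-896/3937))*3 = (¾ - 9/4 - 224/3937)*3 = -12259/7874*3 = -36777/7874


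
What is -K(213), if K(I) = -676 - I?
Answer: 889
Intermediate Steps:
-K(213) = -(-676 - 1*213) = -(-676 - 213) = -1*(-889) = 889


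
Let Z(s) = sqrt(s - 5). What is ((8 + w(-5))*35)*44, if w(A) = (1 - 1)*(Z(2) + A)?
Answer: 12320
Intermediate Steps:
Z(s) = sqrt(-5 + s)
w(A) = 0 (w(A) = (1 - 1)*(sqrt(-5 + 2) + A) = 0*(sqrt(-3) + A) = 0*(I*sqrt(3) + A) = 0*(A + I*sqrt(3)) = 0)
((8 + w(-5))*35)*44 = ((8 + 0)*35)*44 = (8*35)*44 = 280*44 = 12320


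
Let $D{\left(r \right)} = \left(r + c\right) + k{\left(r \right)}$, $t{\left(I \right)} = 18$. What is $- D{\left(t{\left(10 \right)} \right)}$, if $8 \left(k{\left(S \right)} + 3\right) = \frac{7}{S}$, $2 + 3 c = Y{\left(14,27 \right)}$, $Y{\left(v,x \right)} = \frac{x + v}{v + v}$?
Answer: $- \frac{14989}{1008} \approx -14.87$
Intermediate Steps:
$Y{\left(v,x \right)} = \frac{v + x}{2 v}$
$c = - \frac{5}{28}$ ($c = - \frac{2}{3} + \frac{\frac{1}{2} \cdot \frac{1}{14} \left(14 + 27\right)}{3} = - \frac{2}{3} + \frac{\frac{1}{2} \cdot \frac{1}{14} \cdot 41}{3} = - \frac{2}{3} + \frac{1}{3} \cdot \frac{41}{28} = - \frac{2}{3} + \frac{41}{84} = - \frac{5}{28} \approx -0.17857$)
$k{\left(S \right)} = -3 + \frac{7}{8 S}$ ($k{\left(S \right)} = -3 + \frac{7 \frac{1}{S}}{8} = -3 + \frac{7}{8 S}$)
$D{\left(r \right)} = - \frac{89}{28} + r + \frac{7}{8 r}$ ($D{\left(r \right)} = \left(r - \frac{5}{28}\right) - \left(3 - \frac{7}{8 r}\right) = \left(- \frac{5}{28} + r\right) - \left(3 - \frac{7}{8 r}\right) = - \frac{89}{28} + r + \frac{7}{8 r}$)
$- D{\left(t{\left(10 \right)} \right)} = - (- \frac{89}{28} + 18 + \frac{7}{8 \cdot 18}) = - (- \frac{89}{28} + 18 + \frac{7}{8} \cdot \frac{1}{18}) = - (- \frac{89}{28} + 18 + \frac{7}{144}) = \left(-1\right) \frac{14989}{1008} = - \frac{14989}{1008}$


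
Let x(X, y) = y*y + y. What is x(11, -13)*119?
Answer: 18564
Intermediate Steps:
x(X, y) = y + y² (x(X, y) = y² + y = y + y²)
x(11, -13)*119 = -13*(1 - 13)*119 = -13*(-12)*119 = 156*119 = 18564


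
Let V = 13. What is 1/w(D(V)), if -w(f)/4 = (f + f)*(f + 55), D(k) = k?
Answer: -1/7072 ≈ -0.00014140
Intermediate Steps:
w(f) = -8*f*(55 + f) (w(f) = -4*(f + f)*(f + 55) = -4*2*f*(55 + f) = -8*f*(55 + f))
1/w(D(V)) = 1/(-8*13*(55 + 13)) = 1/(-8*13*68) = 1/(-7072) = -1/7072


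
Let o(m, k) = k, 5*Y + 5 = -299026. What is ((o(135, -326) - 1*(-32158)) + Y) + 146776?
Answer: 594009/5 ≈ 1.1880e+5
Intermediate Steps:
Y = -299031/5 (Y = -1 + (⅕)*(-299026) = -1 - 299026/5 = -299031/5 ≈ -59806.)
((o(135, -326) - 1*(-32158)) + Y) + 146776 = ((-326 - 1*(-32158)) - 299031/5) + 146776 = ((-326 + 32158) - 299031/5) + 146776 = (31832 - 299031/5) + 146776 = -139871/5 + 146776 = 594009/5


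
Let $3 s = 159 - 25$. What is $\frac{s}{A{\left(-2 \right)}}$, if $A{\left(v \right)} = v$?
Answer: $- \frac{67}{3} \approx -22.333$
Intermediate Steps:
$s = \frac{134}{3}$ ($s = \frac{159 - 25}{3} = \frac{1}{3} \cdot 134 = \frac{134}{3} \approx 44.667$)
$\frac{s}{A{\left(-2 \right)}} = \frac{134}{3 \left(-2\right)} = \frac{134}{3} \left(- \frac{1}{2}\right) = - \frac{67}{3}$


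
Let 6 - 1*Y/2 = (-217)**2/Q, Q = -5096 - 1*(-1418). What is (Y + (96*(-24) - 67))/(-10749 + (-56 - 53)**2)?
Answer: -1072778/520437 ≈ -2.0613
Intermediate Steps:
Q = -3678 (Q = -5096 + 1418 = -3678)
Y = 69157/1839 (Y = 12 - 2*(-217)**2/(-3678) = 12 - 94178*(-1)/3678 = 12 - 2*(-47089/3678) = 12 + 47089/1839 = 69157/1839 ≈ 37.606)
(Y + (96*(-24) - 67))/(-10749 + (-56 - 53)**2) = (69157/1839 + (96*(-24) - 67))/(-10749 + (-56 - 53)**2) = (69157/1839 + (-2304 - 67))/(-10749 + (-109)**2) = (69157/1839 - 2371)/(-10749 + 11881) = -4291112/1839/1132 = -4291112/1839*1/1132 = -1072778/520437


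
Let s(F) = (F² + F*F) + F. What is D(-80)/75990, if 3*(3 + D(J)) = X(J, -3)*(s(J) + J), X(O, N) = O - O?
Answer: -1/25330 ≈ -3.9479e-5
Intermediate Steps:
s(F) = F + 2*F² (s(F) = (F² + F²) + F = 2*F² + F = F + 2*F²)
X(O, N) = 0
D(J) = -3 (D(J) = -3 + (0*(J*(1 + 2*J) + J))/3 = -3 + (0*(J + J*(1 + 2*J)))/3 = -3 + (⅓)*0 = -3 + 0 = -3)
D(-80)/75990 = -3/75990 = -3*1/75990 = -1/25330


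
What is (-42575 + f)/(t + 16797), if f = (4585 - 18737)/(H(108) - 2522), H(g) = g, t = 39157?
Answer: -51380949/67536478 ≈ -0.76079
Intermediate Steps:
f = 7076/1207 (f = (4585 - 18737)/(108 - 2522) = -14152/(-2414) = -14152*(-1/2414) = 7076/1207 ≈ 5.8625)
(-42575 + f)/(t + 16797) = (-42575 + 7076/1207)/(39157 + 16797) = -51380949/1207/55954 = -51380949/1207*1/55954 = -51380949/67536478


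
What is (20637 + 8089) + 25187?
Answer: 53913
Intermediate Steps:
(20637 + 8089) + 25187 = 28726 + 25187 = 53913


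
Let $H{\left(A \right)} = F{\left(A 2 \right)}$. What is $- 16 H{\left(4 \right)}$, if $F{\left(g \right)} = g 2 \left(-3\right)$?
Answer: $768$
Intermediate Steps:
$F{\left(g \right)} = - 6 g$ ($F{\left(g \right)} = 2 g \left(-3\right) = - 6 g$)
$H{\left(A \right)} = - 12 A$ ($H{\left(A \right)} = - 6 A 2 = - 6 \cdot 2 A = - 12 A$)
$- 16 H{\left(4 \right)} = - 16 \left(\left(-12\right) 4\right) = \left(-16\right) \left(-48\right) = 768$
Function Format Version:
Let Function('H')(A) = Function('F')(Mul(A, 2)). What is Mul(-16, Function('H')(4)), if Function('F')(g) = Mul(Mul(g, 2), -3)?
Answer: 768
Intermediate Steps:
Function('F')(g) = Mul(-6, g) (Function('F')(g) = Mul(Mul(2, g), -3) = Mul(-6, g))
Function('H')(A) = Mul(-12, A) (Function('H')(A) = Mul(-6, Mul(A, 2)) = Mul(-6, Mul(2, A)) = Mul(-12, A))
Mul(-16, Function('H')(4)) = Mul(-16, Mul(-12, 4)) = Mul(-16, -48) = 768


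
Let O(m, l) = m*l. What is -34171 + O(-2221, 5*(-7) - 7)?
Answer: 59111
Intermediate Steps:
O(m, l) = l*m
-34171 + O(-2221, 5*(-7) - 7) = -34171 + (5*(-7) - 7)*(-2221) = -34171 + (-35 - 7)*(-2221) = -34171 - 42*(-2221) = -34171 + 93282 = 59111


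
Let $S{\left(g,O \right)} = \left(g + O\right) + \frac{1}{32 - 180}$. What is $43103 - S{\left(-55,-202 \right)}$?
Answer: $\frac{6417281}{148} \approx 43360.0$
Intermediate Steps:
$S{\left(g,O \right)} = - \frac{1}{148} + O + g$ ($S{\left(g,O \right)} = \left(O + g\right) + \frac{1}{-148} = \left(O + g\right) - \frac{1}{148} = - \frac{1}{148} + O + g$)
$43103 - S{\left(-55,-202 \right)} = 43103 - \left(- \frac{1}{148} - 202 - 55\right) = 43103 - - \frac{38037}{148} = 43103 + \frac{38037}{148} = \frac{6417281}{148}$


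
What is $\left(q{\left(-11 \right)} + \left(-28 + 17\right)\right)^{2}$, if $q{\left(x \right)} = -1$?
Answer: $144$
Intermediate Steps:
$\left(q{\left(-11 \right)} + \left(-28 + 17\right)\right)^{2} = \left(-1 + \left(-28 + 17\right)\right)^{2} = \left(-1 - 11\right)^{2} = \left(-12\right)^{2} = 144$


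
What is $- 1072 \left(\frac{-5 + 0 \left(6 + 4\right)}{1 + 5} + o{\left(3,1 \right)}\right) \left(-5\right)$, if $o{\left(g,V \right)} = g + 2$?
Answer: $\frac{67000}{3} \approx 22333.0$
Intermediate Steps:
$o{\left(g,V \right)} = 2 + g$
$- 1072 \left(\frac{-5 + 0 \left(6 + 4\right)}{1 + 5} + o{\left(3,1 \right)}\right) \left(-5\right) = - 1072 \left(\frac{-5 + 0 \left(6 + 4\right)}{1 + 5} + \left(2 + 3\right)\right) \left(-5\right) = - 1072 \left(\frac{-5 + 0 \cdot 10}{6} + 5\right) \left(-5\right) = - 1072 \left(\left(-5 + 0\right) \frac{1}{6} + 5\right) \left(-5\right) = - 1072 \left(\left(-5\right) \frac{1}{6} + 5\right) \left(-5\right) = - 1072 \left(- \frac{5}{6} + 5\right) \left(-5\right) = - 1072 \cdot \frac{25}{6} \left(-5\right) = \left(-1072\right) \left(- \frac{125}{6}\right) = \frac{67000}{3}$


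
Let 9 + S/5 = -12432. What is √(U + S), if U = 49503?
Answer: I*√12702 ≈ 112.7*I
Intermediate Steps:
S = -62205 (S = -45 + 5*(-12432) = -45 - 62160 = -62205)
√(U + S) = √(49503 - 62205) = √(-12702) = I*√12702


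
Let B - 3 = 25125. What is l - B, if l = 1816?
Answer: -23312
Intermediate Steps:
B = 25128 (B = 3 + 25125 = 25128)
l - B = 1816 - 1*25128 = 1816 - 25128 = -23312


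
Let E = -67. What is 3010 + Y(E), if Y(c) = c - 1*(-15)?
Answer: 2958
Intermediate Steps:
Y(c) = 15 + c (Y(c) = c + 15 = 15 + c)
3010 + Y(E) = 3010 + (15 - 67) = 3010 - 52 = 2958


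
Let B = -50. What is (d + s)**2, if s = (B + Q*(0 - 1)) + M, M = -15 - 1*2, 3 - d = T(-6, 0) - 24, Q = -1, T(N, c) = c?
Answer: 1521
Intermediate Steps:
d = 27 (d = 3 - (0 - 24) = 3 - 1*(-24) = 3 + 24 = 27)
M = -17 (M = -15 - 2 = -17)
s = -66 (s = (-50 - (0 - 1)) - 17 = (-50 - 1*(-1)) - 17 = (-50 + 1) - 17 = -49 - 17 = -66)
(d + s)**2 = (27 - 66)**2 = (-39)**2 = 1521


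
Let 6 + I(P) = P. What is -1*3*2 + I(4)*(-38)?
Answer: 70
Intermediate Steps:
I(P) = -6 + P
-1*3*2 + I(4)*(-38) = -1*3*2 + (-6 + 4)*(-38) = -3*2 - 2*(-38) = -6 + 76 = 70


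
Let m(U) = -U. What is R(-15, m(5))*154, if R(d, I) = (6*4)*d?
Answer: -55440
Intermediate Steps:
R(d, I) = 24*d
R(-15, m(5))*154 = (24*(-15))*154 = -360*154 = -55440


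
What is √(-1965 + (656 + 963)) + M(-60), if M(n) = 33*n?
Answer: -1980 + I*√346 ≈ -1980.0 + 18.601*I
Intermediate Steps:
√(-1965 + (656 + 963)) + M(-60) = √(-1965 + (656 + 963)) + 33*(-60) = √(-1965 + 1619) - 1980 = √(-346) - 1980 = I*√346 - 1980 = -1980 + I*√346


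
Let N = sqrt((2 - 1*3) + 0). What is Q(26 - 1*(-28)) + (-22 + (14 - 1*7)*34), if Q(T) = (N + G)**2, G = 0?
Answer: 215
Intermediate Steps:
N = I (N = sqrt((2 - 3) + 0) = sqrt(-1 + 0) = sqrt(-1) = I ≈ 1.0*I)
Q(T) = -1 (Q(T) = (I + 0)**2 = I**2 = -1)
Q(26 - 1*(-28)) + (-22 + (14 - 1*7)*34) = -1 + (-22 + (14 - 1*7)*34) = -1 + (-22 + (14 - 7)*34) = -1 + (-22 + 7*34) = -1 + (-22 + 238) = -1 + 216 = 215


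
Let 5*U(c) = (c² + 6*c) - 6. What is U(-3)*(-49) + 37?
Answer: 184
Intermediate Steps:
U(c) = -6/5 + c²/5 + 6*c/5 (U(c) = ((c² + 6*c) - 6)/5 = (-6 + c² + 6*c)/5 = -6/5 + c²/5 + 6*c/5)
U(-3)*(-49) + 37 = (-6/5 + (⅕)*(-3)² + (6/5)*(-3))*(-49) + 37 = (-6/5 + (⅕)*9 - 18/5)*(-49) + 37 = (-6/5 + 9/5 - 18/5)*(-49) + 37 = -3*(-49) + 37 = 147 + 37 = 184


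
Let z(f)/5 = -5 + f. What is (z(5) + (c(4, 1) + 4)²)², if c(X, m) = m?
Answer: 625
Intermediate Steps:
z(f) = -25 + 5*f (z(f) = 5*(-5 + f) = -25 + 5*f)
(z(5) + (c(4, 1) + 4)²)² = ((-25 + 5*5) + (1 + 4)²)² = ((-25 + 25) + 5²)² = (0 + 25)² = 25² = 625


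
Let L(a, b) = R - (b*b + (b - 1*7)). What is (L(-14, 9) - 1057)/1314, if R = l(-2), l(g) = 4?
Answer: -568/657 ≈ -0.86454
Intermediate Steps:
R = 4
L(a, b) = 11 - b - b**2 (L(a, b) = 4 - (b*b + (b - 1*7)) = 4 - (b**2 + (b - 7)) = 4 - (b**2 + (-7 + b)) = 4 - (-7 + b + b**2) = 4 + (7 - b - b**2) = 11 - b - b**2)
(L(-14, 9) - 1057)/1314 = ((11 - 1*9 - 1*9**2) - 1057)/1314 = ((11 - 9 - 1*81) - 1057)/1314 = ((11 - 9 - 81) - 1057)/1314 = (-79 - 1057)/1314 = (1/1314)*(-1136) = -568/657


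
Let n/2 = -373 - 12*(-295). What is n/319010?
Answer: 3167/159505 ≈ 0.019855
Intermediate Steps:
n = 6334 (n = 2*(-373 - 12*(-295)) = 2*(-373 + 3540) = 2*3167 = 6334)
n/319010 = 6334/319010 = 6334*(1/319010) = 3167/159505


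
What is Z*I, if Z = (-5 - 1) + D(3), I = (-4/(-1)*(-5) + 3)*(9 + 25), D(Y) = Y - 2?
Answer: 2890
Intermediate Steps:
D(Y) = -2 + Y
I = -578 (I = (-4*(-1)*(-5) + 3)*34 = (4*(-5) + 3)*34 = (-20 + 3)*34 = -17*34 = -578)
Z = -5 (Z = (-5 - 1) + (-2 + 3) = -6 + 1 = -5)
Z*I = -5*(-578) = 2890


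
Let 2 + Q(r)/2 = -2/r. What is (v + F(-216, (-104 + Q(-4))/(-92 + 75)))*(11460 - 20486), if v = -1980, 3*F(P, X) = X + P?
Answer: 943623170/51 ≈ 1.8502e+7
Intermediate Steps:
Q(r) = -4 - 4/r (Q(r) = -4 + 2*(-2/r) = -4 - 4/r)
F(P, X) = P/3 + X/3 (F(P, X) = (X + P)/3 = (P + X)/3 = P/3 + X/3)
(v + F(-216, (-104 + Q(-4))/(-92 + 75)))*(11460 - 20486) = (-1980 + ((⅓)*(-216) + ((-104 + (-4 - 4/(-4)))/(-92 + 75))/3))*(11460 - 20486) = (-1980 + (-72 + ((-104 + (-4 - 4*(-¼)))/(-17))/3))*(-9026) = (-1980 + (-72 + ((-104 + (-4 + 1))*(-1/17))/3))*(-9026) = (-1980 + (-72 + ((-104 - 3)*(-1/17))/3))*(-9026) = (-1980 + (-72 + (-107*(-1/17))/3))*(-9026) = (-1980 + (-72 + (⅓)*(107/17)))*(-9026) = (-1980 + (-72 + 107/51))*(-9026) = (-1980 - 3565/51)*(-9026) = -104545/51*(-9026) = 943623170/51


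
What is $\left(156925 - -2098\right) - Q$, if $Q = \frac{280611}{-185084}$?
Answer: $\frac{29432893543}{185084} \approx 1.5902 \cdot 10^{5}$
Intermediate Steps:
$Q = - \frac{280611}{185084}$ ($Q = 280611 \left(- \frac{1}{185084}\right) = - \frac{280611}{185084} \approx -1.5161$)
$\left(156925 - -2098\right) - Q = \left(156925 - -2098\right) - - \frac{280611}{185084} = \left(156925 + 2098\right) + \frac{280611}{185084} = 159023 + \frac{280611}{185084} = \frac{29432893543}{185084}$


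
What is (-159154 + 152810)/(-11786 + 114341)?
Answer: -6344/102555 ≈ -0.061859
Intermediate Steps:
(-159154 + 152810)/(-11786 + 114341) = -6344/102555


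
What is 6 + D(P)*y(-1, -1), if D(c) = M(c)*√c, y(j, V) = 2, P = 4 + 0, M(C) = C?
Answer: 22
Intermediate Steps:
P = 4
D(c) = c^(3/2) (D(c) = c*√c = c^(3/2))
6 + D(P)*y(-1, -1) = 6 + 4^(3/2)*2 = 6 + 8*2 = 6 + 16 = 22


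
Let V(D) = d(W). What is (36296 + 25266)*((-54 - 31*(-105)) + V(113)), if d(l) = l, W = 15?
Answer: 197983392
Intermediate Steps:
V(D) = 15
(36296 + 25266)*((-54 - 31*(-105)) + V(113)) = (36296 + 25266)*((-54 - 31*(-105)) + 15) = 61562*((-54 + 3255) + 15) = 61562*(3201 + 15) = 61562*3216 = 197983392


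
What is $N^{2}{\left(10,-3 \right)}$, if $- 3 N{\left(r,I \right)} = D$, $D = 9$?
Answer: $9$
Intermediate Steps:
$N{\left(r,I \right)} = -3$ ($N{\left(r,I \right)} = \left(- \frac{1}{3}\right) 9 = -3$)
$N^{2}{\left(10,-3 \right)} = \left(-3\right)^{2} = 9$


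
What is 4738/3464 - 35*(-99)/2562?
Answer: 287399/105652 ≈ 2.7202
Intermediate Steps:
4738/3464 - 35*(-99)/2562 = 4738*(1/3464) - 1*(-3465)*(1/2562) = 2369/1732 + 3465*(1/2562) = 2369/1732 + 165/122 = 287399/105652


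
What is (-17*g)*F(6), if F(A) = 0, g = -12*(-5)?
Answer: 0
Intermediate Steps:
g = 60
(-17*g)*F(6) = -17*60*0 = -1020*0 = 0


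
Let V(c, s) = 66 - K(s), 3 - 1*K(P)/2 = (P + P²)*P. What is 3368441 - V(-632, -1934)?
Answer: 14463584677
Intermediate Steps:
K(P) = 6 - 2*P*(P + P²) (K(P) = 6 - 2*(P + P²)*P = 6 - 2*P*(P + P²))
V(c, s) = 60 + 2*s² + 2*s³ (V(c, s) = 66 - (6 - 2*s² - 2*s³) = 66 + (-6 + 2*s² + 2*s³) = 60 + 2*s² + 2*s³)
3368441 - V(-632, -1934) = 3368441 - (60 + 2*(-1934)² + 2*(-1934)³) = 3368441 - (60 + 2*3740356 + 2*(-7233848504)) = 3368441 - (60 + 7480712 - 14467697008) = 3368441 - 1*(-14460216236) = 3368441 + 14460216236 = 14463584677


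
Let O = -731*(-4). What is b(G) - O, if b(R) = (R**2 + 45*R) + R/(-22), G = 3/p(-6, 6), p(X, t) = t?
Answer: -31914/11 ≈ -2901.3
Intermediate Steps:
G = 1/2 (G = 3/6 = 3*(1/6) = 1/2 ≈ 0.50000)
O = 2924
b(R) = R**2 + 989*R/22 (b(R) = (R**2 + 45*R) + R*(-1/22) = (R**2 + 45*R) - R/22 = R**2 + 989*R/22)
b(G) - O = (1/22)*(1/2)*(989 + 22*(1/2)) - 1*2924 = (1/22)*(1/2)*(989 + 11) - 2924 = (1/22)*(1/2)*1000 - 2924 = 250/11 - 2924 = -31914/11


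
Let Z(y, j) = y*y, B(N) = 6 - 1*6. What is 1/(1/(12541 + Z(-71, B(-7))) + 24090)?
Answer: 17582/423550381 ≈ 4.1511e-5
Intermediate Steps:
B(N) = 0 (B(N) = 6 - 6 = 0)
Z(y, j) = y**2
1/(1/(12541 + Z(-71, B(-7))) + 24090) = 1/(1/(12541 + (-71)**2) + 24090) = 1/(1/(12541 + 5041) + 24090) = 1/(1/17582 + 24090) = 1/(423550381/17582) = 17582/423550381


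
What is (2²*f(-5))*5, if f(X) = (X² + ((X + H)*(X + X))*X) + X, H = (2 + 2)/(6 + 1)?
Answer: -28200/7 ≈ -4028.6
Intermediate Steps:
H = 4/7 ≈ 0.57143
f(X) = X + X² + 2*X²*(4/7 + X) (f(X) = (X² + ((X + 4/7)*(X + X))*X) + X = (X² + ((4/7 + X)*(2*X))*X) + X = (X² + (2*X*(4/7 + X))*X) + X = (X² + 2*X²*(4/7 + X)) + X = X + X² + 2*X²*(4/7 + X))
(2²*f(-5))*5 = (2²*((⅐)*(-5)*(7 + 14*(-5)² + 15*(-5))))*5 = (4*((⅐)*(-5)*(7 + 14*25 - 75)))*5 = (4*((⅐)*(-5)*(7 + 350 - 75)))*5 = (4*((⅐)*(-5)*282))*5 = (4*(-1410/7))*5 = -5640/7*5 = -28200/7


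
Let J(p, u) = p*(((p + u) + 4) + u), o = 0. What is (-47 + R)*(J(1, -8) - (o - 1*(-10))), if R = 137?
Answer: -1890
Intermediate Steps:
J(p, u) = p*(4 + p + 2*u) (J(p, u) = p*((4 + p + u) + u) = p*(4 + p + 2*u))
(-47 + R)*(J(1, -8) - (o - 1*(-10))) = (-47 + 137)*(1*(4 + 1 + 2*(-8)) - (0 - 1*(-10))) = 90*(1*(4 + 1 - 16) - (0 + 10)) = 90*(1*(-11) - 1*10) = 90*(-11 - 10) = 90*(-21) = -1890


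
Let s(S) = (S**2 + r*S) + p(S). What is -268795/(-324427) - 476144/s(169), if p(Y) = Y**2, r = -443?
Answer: 159243736763/5756957115 ≈ 27.661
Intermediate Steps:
s(S) = -443*S + 2*S**2 (s(S) = (S**2 - 443*S) + S**2 = -443*S + 2*S**2)
-268795/(-324427) - 476144/s(169) = -268795/(-324427) - 476144*1/(169*(-443 + 2*169)) = -268795*(-1/324427) - 476144*1/(169*(-443 + 338)) = 268795/324427 - 476144/(169*(-105)) = 268795/324427 - 476144/(-17745) = 268795/324427 - 476144*(-1/17745) = 268795/324427 + 476144/17745 = 159243736763/5756957115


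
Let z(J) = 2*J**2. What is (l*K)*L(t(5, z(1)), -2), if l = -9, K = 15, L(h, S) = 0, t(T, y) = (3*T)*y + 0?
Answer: 0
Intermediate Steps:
t(T, y) = 3*T*y (t(T, y) = 3*T*y + 0 = 3*T*y)
(l*K)*L(t(5, z(1)), -2) = -9*15*0 = -135*0 = 0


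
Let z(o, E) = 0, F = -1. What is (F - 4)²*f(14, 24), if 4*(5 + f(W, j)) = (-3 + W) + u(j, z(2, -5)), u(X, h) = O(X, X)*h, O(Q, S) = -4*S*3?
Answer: -225/4 ≈ -56.250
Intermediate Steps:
O(Q, S) = -12*S
u(X, h) = -12*X*h (u(X, h) = (-12*X)*h = -12*X*h)
f(W, j) = -23/4 + W/4 (f(W, j) = -5 + ((-3 + W) - 12*j*0)/4 = -5 + ((-3 + W) + 0)/4 = -5 + (-3 + W)/4 = -5 + (-¾ + W/4) = -23/4 + W/4)
(F - 4)²*f(14, 24) = (-1 - 4)²*(-23/4 + (¼)*14) = (-5)²*(-23/4 + 7/2) = 25*(-9/4) = -225/4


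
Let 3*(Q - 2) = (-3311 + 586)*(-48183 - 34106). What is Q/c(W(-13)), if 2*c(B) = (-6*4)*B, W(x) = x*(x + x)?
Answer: -224237531/12168 ≈ -18428.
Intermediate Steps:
W(x) = 2*x² (W(x) = x*(2*x) = 2*x²)
Q = 224237531/3 (Q = 2 + ((-3311 + 586)*(-48183 - 34106))/3 = 2 + (-2725*(-82289))/3 = 2 + (⅓)*224237525 = 2 + 224237525/3 = 224237531/3 ≈ 7.4746e+7)
c(B) = -12*B (c(B) = ((-6*4)*B)/2 = (-24*B)/2 = -12*B)
Q/c(W(-13)) = 224237531/(3*((-24*(-13)²))) = 224237531/(3*((-24*169))) = 224237531/(3*((-12*338))) = (224237531/3)/(-4056) = (224237531/3)*(-1/4056) = -224237531/12168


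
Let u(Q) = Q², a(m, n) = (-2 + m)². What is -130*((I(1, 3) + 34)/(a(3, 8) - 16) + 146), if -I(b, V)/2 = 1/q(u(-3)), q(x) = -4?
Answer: -18681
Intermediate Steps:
I(b, V) = ½ (I(b, V) = -2/(-4) = -2*(-¼) = ½)
-130*((I(1, 3) + 34)/(a(3, 8) - 16) + 146) = -130*((½ + 34)/((-2 + 3)² - 16) + 146) = -130*(69/(2*(1² - 16)) + 146) = -130*(69/(2*(1 - 16)) + 146) = -130*((69/2)/(-15) + 146) = -130*((69/2)*(-1/15) + 146) = -130*(-23/10 + 146) = -130*1437/10 = -18681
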